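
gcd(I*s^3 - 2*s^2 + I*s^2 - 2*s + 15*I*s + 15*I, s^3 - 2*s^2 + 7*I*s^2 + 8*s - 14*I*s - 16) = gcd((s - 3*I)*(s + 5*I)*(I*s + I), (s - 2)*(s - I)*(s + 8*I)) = 1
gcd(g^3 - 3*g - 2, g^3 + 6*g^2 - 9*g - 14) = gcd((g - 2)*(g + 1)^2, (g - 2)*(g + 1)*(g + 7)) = g^2 - g - 2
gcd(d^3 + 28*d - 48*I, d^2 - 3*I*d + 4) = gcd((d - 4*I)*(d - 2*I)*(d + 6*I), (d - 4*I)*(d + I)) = d - 4*I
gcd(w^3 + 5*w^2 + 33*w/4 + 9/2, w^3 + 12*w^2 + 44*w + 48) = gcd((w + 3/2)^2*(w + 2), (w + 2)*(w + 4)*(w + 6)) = w + 2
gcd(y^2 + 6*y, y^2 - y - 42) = y + 6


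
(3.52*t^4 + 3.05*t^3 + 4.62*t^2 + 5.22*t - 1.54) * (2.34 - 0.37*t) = -1.3024*t^5 + 7.1083*t^4 + 5.4276*t^3 + 8.8794*t^2 + 12.7846*t - 3.6036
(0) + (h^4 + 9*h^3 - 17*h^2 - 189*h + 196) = h^4 + 9*h^3 - 17*h^2 - 189*h + 196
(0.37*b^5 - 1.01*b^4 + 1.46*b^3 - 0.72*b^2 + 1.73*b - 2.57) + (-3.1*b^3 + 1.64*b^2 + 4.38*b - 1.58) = 0.37*b^5 - 1.01*b^4 - 1.64*b^3 + 0.92*b^2 + 6.11*b - 4.15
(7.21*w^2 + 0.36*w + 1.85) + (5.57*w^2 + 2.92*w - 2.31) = 12.78*w^2 + 3.28*w - 0.46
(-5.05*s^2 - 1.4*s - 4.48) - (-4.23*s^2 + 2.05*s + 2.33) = -0.819999999999999*s^2 - 3.45*s - 6.81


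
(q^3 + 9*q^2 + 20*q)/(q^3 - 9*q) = (q^2 + 9*q + 20)/(q^2 - 9)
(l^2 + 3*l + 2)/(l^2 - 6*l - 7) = (l + 2)/(l - 7)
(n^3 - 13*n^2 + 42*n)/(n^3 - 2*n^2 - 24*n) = (n - 7)/(n + 4)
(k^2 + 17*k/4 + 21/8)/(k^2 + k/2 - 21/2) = (k + 3/4)/(k - 3)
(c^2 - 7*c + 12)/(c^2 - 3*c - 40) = (-c^2 + 7*c - 12)/(-c^2 + 3*c + 40)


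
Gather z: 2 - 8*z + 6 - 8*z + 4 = 12 - 16*z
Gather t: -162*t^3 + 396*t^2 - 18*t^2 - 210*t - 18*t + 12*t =-162*t^3 + 378*t^2 - 216*t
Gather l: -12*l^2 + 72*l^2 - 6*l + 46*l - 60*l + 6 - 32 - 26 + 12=60*l^2 - 20*l - 40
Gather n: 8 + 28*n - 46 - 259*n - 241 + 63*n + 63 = -168*n - 216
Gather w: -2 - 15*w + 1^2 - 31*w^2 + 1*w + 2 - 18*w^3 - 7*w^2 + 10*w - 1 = -18*w^3 - 38*w^2 - 4*w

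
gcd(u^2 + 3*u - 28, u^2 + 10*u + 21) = u + 7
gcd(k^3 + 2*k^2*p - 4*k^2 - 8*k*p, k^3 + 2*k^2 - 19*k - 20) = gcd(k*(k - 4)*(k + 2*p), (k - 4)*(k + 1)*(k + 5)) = k - 4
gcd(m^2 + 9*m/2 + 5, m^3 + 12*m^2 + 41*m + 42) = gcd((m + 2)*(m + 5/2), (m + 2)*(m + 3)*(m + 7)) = m + 2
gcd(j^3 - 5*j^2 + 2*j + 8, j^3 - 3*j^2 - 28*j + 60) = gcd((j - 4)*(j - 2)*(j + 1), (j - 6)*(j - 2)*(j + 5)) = j - 2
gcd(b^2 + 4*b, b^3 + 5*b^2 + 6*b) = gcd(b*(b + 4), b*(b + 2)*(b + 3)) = b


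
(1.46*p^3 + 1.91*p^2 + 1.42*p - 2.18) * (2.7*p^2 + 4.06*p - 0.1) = 3.942*p^5 + 11.0846*p^4 + 11.4426*p^3 - 0.311800000000002*p^2 - 8.9928*p + 0.218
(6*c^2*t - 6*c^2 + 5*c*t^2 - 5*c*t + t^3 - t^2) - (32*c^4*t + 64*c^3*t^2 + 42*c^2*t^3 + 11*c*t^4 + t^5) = -32*c^4*t - 64*c^3*t^2 - 42*c^2*t^3 + 6*c^2*t - 6*c^2 - 11*c*t^4 + 5*c*t^2 - 5*c*t - t^5 + t^3 - t^2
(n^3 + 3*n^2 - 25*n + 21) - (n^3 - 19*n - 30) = 3*n^2 - 6*n + 51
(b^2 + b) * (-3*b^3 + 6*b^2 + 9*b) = -3*b^5 + 3*b^4 + 15*b^3 + 9*b^2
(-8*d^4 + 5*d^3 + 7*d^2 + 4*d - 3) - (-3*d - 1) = -8*d^4 + 5*d^3 + 7*d^2 + 7*d - 2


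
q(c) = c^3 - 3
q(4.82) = 108.98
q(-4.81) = -114.28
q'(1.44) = 6.22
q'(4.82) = 69.70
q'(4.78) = 68.55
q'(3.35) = 33.67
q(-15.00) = -3378.00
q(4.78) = 106.22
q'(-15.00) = 675.00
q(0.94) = -2.17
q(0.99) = -2.03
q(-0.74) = -3.41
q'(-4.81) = 69.41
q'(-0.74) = 1.64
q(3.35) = 34.60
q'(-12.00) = 432.00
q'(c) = 3*c^2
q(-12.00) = -1731.00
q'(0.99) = 2.94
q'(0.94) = 2.65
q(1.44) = -0.01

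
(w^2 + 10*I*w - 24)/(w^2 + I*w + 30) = (w + 4*I)/(w - 5*I)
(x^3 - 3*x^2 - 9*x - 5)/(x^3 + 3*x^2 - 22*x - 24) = (x^2 - 4*x - 5)/(x^2 + 2*x - 24)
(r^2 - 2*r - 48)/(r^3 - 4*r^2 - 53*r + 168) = (r + 6)/(r^2 + 4*r - 21)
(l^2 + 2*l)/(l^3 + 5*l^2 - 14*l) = (l + 2)/(l^2 + 5*l - 14)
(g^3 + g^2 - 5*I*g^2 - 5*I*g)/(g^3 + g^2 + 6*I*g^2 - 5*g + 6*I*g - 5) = g*(g - 5*I)/(g^2 + 6*I*g - 5)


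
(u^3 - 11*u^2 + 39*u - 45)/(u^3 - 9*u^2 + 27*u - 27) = (u - 5)/(u - 3)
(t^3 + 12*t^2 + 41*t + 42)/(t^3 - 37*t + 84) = (t^2 + 5*t + 6)/(t^2 - 7*t + 12)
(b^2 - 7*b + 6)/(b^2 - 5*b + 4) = (b - 6)/(b - 4)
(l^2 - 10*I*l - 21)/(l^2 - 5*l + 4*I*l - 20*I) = (l^2 - 10*I*l - 21)/(l^2 + l*(-5 + 4*I) - 20*I)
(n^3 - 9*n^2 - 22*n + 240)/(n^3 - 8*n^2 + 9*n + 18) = (n^2 - 3*n - 40)/(n^2 - 2*n - 3)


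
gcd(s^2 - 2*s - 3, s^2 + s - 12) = s - 3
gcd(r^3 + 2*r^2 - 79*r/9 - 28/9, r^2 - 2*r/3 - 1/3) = r + 1/3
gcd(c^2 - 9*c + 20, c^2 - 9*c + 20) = c^2 - 9*c + 20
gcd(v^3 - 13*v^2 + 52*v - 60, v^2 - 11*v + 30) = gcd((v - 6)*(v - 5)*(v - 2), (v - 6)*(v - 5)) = v^2 - 11*v + 30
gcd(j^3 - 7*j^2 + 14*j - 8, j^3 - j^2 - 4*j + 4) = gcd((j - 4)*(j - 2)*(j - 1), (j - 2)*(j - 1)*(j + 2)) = j^2 - 3*j + 2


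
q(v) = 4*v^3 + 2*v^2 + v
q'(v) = 12*v^2 + 4*v + 1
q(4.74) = 475.66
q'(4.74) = 289.57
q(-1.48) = -10.07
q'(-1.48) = 21.36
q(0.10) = 0.12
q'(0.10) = 1.52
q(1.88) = 35.53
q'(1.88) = 50.93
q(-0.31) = -0.24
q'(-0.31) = 0.91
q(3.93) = 277.61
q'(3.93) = 202.06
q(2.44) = 72.45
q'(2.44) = 82.20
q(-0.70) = -1.09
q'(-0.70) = 4.08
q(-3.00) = -93.00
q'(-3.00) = 97.00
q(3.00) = 129.00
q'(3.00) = 121.00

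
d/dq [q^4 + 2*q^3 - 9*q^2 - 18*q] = 4*q^3 + 6*q^2 - 18*q - 18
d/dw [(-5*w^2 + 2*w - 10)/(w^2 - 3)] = 2*(-w^2 + 25*w - 3)/(w^4 - 6*w^2 + 9)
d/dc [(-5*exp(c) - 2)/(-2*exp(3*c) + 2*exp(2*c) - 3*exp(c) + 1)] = (-20*exp(3*c) - 2*exp(2*c) + 8*exp(c) - 11)*exp(c)/(4*exp(6*c) - 8*exp(5*c) + 16*exp(4*c) - 16*exp(3*c) + 13*exp(2*c) - 6*exp(c) + 1)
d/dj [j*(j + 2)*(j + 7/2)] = 3*j^2 + 11*j + 7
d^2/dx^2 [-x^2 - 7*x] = -2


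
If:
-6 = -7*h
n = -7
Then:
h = 6/7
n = -7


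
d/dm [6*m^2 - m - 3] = 12*m - 1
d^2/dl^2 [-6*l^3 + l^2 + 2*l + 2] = 2 - 36*l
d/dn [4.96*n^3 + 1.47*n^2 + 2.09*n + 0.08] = 14.88*n^2 + 2.94*n + 2.09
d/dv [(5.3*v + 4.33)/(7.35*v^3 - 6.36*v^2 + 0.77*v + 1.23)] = (-77.91*v^3 - 61.7685*v^2 + 55.0776*v + 3.1849)/(54.0225*v^6 - 93.492*v^5 + 51.7686*v^4 + 8.2866*v^3 - 15.0527*v^2 + 1.8942*v + 1.5129)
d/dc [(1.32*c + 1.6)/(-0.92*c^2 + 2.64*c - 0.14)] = (1.2144*c^2 + 2.944*c - 4.4088)/(0.8464*c^4 - 4.8576*c^3 + 7.2272*c^2 - 0.7392*c + 0.0196)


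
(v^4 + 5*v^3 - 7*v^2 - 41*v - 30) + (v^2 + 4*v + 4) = v^4 + 5*v^3 - 6*v^2 - 37*v - 26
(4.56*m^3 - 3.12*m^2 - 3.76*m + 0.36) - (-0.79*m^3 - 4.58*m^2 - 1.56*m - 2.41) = 5.35*m^3 + 1.46*m^2 - 2.2*m + 2.77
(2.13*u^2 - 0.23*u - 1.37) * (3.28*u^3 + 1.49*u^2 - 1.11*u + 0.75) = 6.9864*u^5 + 2.4193*u^4 - 7.2006*u^3 - 0.1885*u^2 + 1.3482*u - 1.0275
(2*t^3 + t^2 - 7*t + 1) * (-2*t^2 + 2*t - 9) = -4*t^5 + 2*t^4 - 2*t^3 - 25*t^2 + 65*t - 9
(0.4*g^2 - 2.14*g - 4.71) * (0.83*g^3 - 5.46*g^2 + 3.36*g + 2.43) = 0.332*g^5 - 3.9602*g^4 + 9.1191*g^3 + 19.4982*g^2 - 21.0258*g - 11.4453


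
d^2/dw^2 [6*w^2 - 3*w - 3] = 12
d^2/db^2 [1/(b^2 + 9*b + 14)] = 2*(-b^2 - 9*b + (2*b + 9)^2 - 14)/(b^2 + 9*b + 14)^3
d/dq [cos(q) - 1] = -sin(q)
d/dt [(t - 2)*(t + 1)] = 2*t - 1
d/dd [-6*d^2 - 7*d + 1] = -12*d - 7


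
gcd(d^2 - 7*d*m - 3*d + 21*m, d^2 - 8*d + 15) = d - 3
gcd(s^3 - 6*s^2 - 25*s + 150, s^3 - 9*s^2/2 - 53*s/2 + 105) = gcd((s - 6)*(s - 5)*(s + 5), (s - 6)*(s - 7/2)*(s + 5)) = s^2 - s - 30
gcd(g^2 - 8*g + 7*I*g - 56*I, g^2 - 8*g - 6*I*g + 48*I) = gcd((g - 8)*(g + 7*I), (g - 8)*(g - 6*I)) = g - 8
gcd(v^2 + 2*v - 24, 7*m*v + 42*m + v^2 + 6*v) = v + 6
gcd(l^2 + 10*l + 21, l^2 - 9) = l + 3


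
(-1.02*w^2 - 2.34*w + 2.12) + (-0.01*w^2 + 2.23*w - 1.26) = -1.03*w^2 - 0.11*w + 0.86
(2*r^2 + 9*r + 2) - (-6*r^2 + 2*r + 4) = 8*r^2 + 7*r - 2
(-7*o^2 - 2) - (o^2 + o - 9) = -8*o^2 - o + 7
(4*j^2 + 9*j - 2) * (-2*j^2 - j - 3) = -8*j^4 - 22*j^3 - 17*j^2 - 25*j + 6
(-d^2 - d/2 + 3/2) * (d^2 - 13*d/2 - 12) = -d^4 + 6*d^3 + 67*d^2/4 - 15*d/4 - 18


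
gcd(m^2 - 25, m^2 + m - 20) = m + 5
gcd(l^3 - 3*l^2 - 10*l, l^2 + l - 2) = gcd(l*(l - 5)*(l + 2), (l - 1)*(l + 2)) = l + 2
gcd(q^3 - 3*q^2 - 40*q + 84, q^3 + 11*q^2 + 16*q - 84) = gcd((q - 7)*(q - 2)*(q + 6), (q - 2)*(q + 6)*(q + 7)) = q^2 + 4*q - 12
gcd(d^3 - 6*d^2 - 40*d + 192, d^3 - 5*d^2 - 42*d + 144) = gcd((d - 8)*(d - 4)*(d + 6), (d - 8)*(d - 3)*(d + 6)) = d^2 - 2*d - 48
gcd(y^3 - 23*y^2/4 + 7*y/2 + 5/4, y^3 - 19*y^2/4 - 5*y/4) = y^2 - 19*y/4 - 5/4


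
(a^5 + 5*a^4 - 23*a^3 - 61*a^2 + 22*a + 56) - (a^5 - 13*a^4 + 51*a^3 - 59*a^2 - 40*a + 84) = 18*a^4 - 74*a^3 - 2*a^2 + 62*a - 28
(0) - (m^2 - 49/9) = 49/9 - m^2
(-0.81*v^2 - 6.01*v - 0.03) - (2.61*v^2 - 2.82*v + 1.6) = -3.42*v^2 - 3.19*v - 1.63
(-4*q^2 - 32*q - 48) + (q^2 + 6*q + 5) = -3*q^2 - 26*q - 43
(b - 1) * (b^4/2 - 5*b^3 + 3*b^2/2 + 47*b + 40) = b^5/2 - 11*b^4/2 + 13*b^3/2 + 91*b^2/2 - 7*b - 40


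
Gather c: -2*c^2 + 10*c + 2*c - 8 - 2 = -2*c^2 + 12*c - 10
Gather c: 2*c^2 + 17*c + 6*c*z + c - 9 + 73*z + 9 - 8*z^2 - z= 2*c^2 + c*(6*z + 18) - 8*z^2 + 72*z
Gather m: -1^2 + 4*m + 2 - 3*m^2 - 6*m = -3*m^2 - 2*m + 1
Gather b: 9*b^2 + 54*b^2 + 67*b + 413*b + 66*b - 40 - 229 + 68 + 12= 63*b^2 + 546*b - 189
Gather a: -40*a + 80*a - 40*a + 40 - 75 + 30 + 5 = 0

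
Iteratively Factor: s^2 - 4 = (s - 2)*(s + 2)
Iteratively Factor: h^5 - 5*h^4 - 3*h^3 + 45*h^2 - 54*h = (h - 3)*(h^4 - 2*h^3 - 9*h^2 + 18*h) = (h - 3)*(h + 3)*(h^3 - 5*h^2 + 6*h) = (h - 3)*(h - 2)*(h + 3)*(h^2 - 3*h) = (h - 3)^2*(h - 2)*(h + 3)*(h)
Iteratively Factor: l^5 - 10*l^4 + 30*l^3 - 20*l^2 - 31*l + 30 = (l - 3)*(l^4 - 7*l^3 + 9*l^2 + 7*l - 10) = (l - 3)*(l - 1)*(l^3 - 6*l^2 + 3*l + 10) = (l - 3)*(l - 1)*(l + 1)*(l^2 - 7*l + 10) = (l - 5)*(l - 3)*(l - 1)*(l + 1)*(l - 2)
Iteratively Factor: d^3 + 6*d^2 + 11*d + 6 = (d + 3)*(d^2 + 3*d + 2) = (d + 2)*(d + 3)*(d + 1)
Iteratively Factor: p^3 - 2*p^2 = (p)*(p^2 - 2*p) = p^2*(p - 2)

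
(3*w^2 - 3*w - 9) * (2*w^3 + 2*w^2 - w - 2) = 6*w^5 - 27*w^3 - 21*w^2 + 15*w + 18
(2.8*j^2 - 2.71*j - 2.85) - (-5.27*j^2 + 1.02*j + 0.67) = 8.07*j^2 - 3.73*j - 3.52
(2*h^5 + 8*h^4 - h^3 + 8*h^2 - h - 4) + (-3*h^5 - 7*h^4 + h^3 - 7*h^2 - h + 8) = -h^5 + h^4 + h^2 - 2*h + 4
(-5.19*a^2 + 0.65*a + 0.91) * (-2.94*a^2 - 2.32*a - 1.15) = 15.2586*a^4 + 10.1298*a^3 + 1.7851*a^2 - 2.8587*a - 1.0465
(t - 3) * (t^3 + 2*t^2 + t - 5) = t^4 - t^3 - 5*t^2 - 8*t + 15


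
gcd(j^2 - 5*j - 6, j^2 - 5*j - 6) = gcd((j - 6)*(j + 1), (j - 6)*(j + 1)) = j^2 - 5*j - 6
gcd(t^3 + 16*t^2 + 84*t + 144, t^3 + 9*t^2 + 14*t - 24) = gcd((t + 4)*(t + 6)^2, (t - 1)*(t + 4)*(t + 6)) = t^2 + 10*t + 24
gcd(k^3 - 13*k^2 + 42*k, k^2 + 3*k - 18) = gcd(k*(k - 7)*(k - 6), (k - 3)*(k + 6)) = 1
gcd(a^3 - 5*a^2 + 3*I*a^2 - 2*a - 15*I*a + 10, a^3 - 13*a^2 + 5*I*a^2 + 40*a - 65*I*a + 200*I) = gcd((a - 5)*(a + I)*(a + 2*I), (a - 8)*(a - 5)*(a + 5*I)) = a - 5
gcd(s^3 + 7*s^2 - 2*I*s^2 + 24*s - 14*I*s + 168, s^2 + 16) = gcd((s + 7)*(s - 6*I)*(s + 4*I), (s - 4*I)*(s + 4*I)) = s + 4*I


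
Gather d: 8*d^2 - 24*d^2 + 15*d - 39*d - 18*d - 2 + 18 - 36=-16*d^2 - 42*d - 20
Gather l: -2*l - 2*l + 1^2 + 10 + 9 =20 - 4*l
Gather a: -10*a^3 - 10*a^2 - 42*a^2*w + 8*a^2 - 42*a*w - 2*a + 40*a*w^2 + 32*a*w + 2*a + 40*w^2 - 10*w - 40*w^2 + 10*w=-10*a^3 + a^2*(-42*w - 2) + a*(40*w^2 - 10*w)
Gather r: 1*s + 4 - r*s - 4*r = r*(-s - 4) + s + 4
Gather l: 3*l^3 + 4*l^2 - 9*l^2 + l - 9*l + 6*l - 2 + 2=3*l^3 - 5*l^2 - 2*l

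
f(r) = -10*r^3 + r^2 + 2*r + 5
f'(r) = -30*r^2 + 2*r + 2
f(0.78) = 2.42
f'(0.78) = -14.69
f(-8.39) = 5964.51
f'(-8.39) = -2126.54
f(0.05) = 5.10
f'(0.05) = 2.02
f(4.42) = -830.13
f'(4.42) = -575.25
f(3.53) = -415.35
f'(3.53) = -364.77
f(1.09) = -4.58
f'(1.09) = -31.46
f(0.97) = -1.25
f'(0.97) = -24.29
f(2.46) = -132.90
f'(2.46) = -174.63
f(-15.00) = 33950.00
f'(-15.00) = -6778.00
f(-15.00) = 33950.00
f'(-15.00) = -6778.00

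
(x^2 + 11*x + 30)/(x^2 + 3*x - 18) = (x + 5)/(x - 3)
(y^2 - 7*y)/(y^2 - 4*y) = (y - 7)/(y - 4)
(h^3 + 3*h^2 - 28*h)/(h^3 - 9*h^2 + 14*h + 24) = h*(h + 7)/(h^2 - 5*h - 6)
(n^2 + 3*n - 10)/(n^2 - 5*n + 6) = (n + 5)/(n - 3)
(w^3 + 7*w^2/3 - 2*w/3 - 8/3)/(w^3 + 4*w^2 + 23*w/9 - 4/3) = 3*(w^2 + w - 2)/(3*w^2 + 8*w - 3)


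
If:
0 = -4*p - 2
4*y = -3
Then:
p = -1/2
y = -3/4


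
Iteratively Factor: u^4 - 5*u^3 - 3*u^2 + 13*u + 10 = (u + 1)*(u^3 - 6*u^2 + 3*u + 10) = (u - 5)*(u + 1)*(u^2 - u - 2) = (u - 5)*(u - 2)*(u + 1)*(u + 1)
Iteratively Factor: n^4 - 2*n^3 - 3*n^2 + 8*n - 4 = (n - 2)*(n^3 - 3*n + 2) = (n - 2)*(n - 1)*(n^2 + n - 2) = (n - 2)*(n - 1)^2*(n + 2)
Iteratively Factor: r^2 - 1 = (r + 1)*(r - 1)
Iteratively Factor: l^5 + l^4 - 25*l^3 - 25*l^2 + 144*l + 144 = (l - 4)*(l^4 + 5*l^3 - 5*l^2 - 45*l - 36) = (l - 4)*(l + 3)*(l^3 + 2*l^2 - 11*l - 12) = (l - 4)*(l - 3)*(l + 3)*(l^2 + 5*l + 4) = (l - 4)*(l - 3)*(l + 1)*(l + 3)*(l + 4)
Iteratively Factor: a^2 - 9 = (a + 3)*(a - 3)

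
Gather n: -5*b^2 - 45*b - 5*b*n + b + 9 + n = -5*b^2 - 44*b + n*(1 - 5*b) + 9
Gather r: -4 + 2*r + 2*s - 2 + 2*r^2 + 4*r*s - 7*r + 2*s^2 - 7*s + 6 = 2*r^2 + r*(4*s - 5) + 2*s^2 - 5*s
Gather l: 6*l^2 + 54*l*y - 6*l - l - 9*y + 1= 6*l^2 + l*(54*y - 7) - 9*y + 1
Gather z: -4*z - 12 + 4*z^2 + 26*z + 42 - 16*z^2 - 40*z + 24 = -12*z^2 - 18*z + 54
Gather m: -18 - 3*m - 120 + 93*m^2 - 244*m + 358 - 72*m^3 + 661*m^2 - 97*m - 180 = -72*m^3 + 754*m^2 - 344*m + 40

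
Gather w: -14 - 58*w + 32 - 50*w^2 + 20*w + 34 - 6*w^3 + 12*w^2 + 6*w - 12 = -6*w^3 - 38*w^2 - 32*w + 40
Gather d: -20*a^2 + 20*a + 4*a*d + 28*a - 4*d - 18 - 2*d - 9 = -20*a^2 + 48*a + d*(4*a - 6) - 27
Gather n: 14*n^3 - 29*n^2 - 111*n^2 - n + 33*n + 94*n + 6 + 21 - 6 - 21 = 14*n^3 - 140*n^2 + 126*n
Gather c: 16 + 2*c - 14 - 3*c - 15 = -c - 13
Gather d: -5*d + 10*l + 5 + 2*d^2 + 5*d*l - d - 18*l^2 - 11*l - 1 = 2*d^2 + d*(5*l - 6) - 18*l^2 - l + 4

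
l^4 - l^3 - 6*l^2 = l^2*(l - 3)*(l + 2)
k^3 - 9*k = k*(k - 3)*(k + 3)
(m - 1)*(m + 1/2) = m^2 - m/2 - 1/2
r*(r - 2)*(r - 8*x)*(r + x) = r^4 - 7*r^3*x - 2*r^3 - 8*r^2*x^2 + 14*r^2*x + 16*r*x^2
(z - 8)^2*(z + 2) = z^3 - 14*z^2 + 32*z + 128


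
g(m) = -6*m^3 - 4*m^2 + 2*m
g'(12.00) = -2686.00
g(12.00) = -10920.00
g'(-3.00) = -136.00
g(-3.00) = 120.00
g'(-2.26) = -71.86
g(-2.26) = 44.31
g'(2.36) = -117.13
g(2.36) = -96.42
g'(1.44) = -46.84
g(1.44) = -23.33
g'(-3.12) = -148.26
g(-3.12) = 137.05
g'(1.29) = -38.27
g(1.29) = -16.96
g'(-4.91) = -392.67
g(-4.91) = 603.97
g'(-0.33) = 2.68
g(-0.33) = -0.88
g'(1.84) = -73.66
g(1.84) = -47.24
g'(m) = -18*m^2 - 8*m + 2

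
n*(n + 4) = n^2 + 4*n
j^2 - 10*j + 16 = (j - 8)*(j - 2)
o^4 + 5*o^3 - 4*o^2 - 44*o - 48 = (o - 3)*(o + 2)^2*(o + 4)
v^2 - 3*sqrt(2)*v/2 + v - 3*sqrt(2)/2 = (v + 1)*(v - 3*sqrt(2)/2)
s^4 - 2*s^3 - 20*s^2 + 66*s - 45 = (s - 3)^2*(s - 1)*(s + 5)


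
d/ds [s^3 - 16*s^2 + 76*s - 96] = 3*s^2 - 32*s + 76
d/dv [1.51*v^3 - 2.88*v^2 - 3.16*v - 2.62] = 4.53*v^2 - 5.76*v - 3.16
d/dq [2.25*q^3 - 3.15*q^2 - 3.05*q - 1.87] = 6.75*q^2 - 6.3*q - 3.05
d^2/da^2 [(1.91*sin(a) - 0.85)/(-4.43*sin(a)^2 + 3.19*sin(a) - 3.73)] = (37.483559*sin(a)^5 - 39.7331129999999*sin(a)^4 - 228.295177*sin(a)^3 + 170.345082*sin(a)^2 + 133.751968*sin(a) - 56.244294)/(4.43*sin(a)^2 - 3.19*sin(a) + 3.73)^3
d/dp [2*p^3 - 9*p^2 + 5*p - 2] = 6*p^2 - 18*p + 5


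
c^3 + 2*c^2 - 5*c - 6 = (c - 2)*(c + 1)*(c + 3)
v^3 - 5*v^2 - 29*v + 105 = (v - 7)*(v - 3)*(v + 5)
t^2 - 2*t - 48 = (t - 8)*(t + 6)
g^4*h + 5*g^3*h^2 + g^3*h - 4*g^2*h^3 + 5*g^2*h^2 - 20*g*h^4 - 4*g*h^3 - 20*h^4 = (g - 2*h)*(g + 2*h)*(g + 5*h)*(g*h + h)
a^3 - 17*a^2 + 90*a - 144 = (a - 8)*(a - 6)*(a - 3)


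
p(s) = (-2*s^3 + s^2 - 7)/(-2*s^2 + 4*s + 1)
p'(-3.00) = 1.00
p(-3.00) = -1.93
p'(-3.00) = 1.00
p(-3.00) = -1.93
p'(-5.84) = 0.97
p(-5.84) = -4.70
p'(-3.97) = 0.97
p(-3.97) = -2.89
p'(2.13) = -546.16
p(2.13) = -48.84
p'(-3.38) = 0.99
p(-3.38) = -2.31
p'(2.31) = -674.84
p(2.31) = 60.89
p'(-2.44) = 1.06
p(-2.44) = -1.36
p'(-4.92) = 0.97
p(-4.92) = -3.81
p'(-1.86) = 1.23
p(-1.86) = -0.70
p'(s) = (4*s - 4)*(-2*s^3 + s^2 - 7)/(-2*s^2 + 4*s + 1)^2 + (-6*s^2 + 2*s)/(-2*s^2 + 4*s + 1)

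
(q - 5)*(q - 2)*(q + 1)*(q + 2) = q^4 - 4*q^3 - 9*q^2 + 16*q + 20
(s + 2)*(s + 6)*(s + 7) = s^3 + 15*s^2 + 68*s + 84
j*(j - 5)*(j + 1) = j^3 - 4*j^2 - 5*j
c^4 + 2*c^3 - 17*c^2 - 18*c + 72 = (c - 3)*(c - 2)*(c + 3)*(c + 4)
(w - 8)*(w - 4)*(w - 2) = w^3 - 14*w^2 + 56*w - 64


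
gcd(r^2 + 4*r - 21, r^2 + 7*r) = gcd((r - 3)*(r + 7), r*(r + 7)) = r + 7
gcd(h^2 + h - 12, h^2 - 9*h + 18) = h - 3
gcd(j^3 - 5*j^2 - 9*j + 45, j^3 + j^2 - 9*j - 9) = j^2 - 9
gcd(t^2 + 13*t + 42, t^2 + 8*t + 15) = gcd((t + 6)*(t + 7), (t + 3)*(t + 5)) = 1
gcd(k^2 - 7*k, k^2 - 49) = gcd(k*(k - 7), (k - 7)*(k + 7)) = k - 7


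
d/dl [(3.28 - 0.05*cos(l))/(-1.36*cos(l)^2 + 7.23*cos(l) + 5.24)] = (0.068*cos(l)^2 - 8.9216*cos(l) + 23.9764)*sin(l)/(1.8496*cos(l)^4 - 19.6656*cos(l)^3 + 38.0201*cos(l)^2 + 75.7704*cos(l) + 27.4576)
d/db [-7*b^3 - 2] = -21*b^2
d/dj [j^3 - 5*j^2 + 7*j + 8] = 3*j^2 - 10*j + 7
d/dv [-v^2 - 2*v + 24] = -2*v - 2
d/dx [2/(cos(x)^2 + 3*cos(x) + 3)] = 2*(2*cos(x) + 3)*sin(x)/(cos(x)^2 + 3*cos(x) + 3)^2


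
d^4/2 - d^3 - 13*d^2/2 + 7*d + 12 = (d/2 + 1/2)*(d - 4)*(d - 2)*(d + 3)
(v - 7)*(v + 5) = v^2 - 2*v - 35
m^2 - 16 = (m - 4)*(m + 4)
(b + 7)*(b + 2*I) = b^2 + 7*b + 2*I*b + 14*I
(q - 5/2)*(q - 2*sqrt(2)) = q^2 - 2*sqrt(2)*q - 5*q/2 + 5*sqrt(2)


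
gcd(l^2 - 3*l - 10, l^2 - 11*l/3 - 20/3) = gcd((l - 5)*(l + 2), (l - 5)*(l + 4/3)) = l - 5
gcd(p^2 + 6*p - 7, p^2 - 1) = p - 1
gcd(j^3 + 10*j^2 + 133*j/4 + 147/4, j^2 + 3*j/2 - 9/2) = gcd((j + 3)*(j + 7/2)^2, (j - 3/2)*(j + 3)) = j + 3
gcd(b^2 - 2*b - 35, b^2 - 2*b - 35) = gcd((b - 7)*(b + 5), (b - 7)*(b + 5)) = b^2 - 2*b - 35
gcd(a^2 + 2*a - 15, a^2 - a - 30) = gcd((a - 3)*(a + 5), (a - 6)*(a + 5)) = a + 5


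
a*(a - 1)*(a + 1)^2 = a^4 + a^3 - a^2 - a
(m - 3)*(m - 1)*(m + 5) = m^3 + m^2 - 17*m + 15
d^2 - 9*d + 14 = (d - 7)*(d - 2)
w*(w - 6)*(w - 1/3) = w^3 - 19*w^2/3 + 2*w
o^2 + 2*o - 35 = (o - 5)*(o + 7)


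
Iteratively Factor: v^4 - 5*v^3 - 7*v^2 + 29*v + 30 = (v - 3)*(v^3 - 2*v^2 - 13*v - 10) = (v - 3)*(v + 2)*(v^2 - 4*v - 5) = (v - 3)*(v + 1)*(v + 2)*(v - 5)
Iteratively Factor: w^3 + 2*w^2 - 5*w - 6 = (w + 1)*(w^2 + w - 6) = (w - 2)*(w + 1)*(w + 3)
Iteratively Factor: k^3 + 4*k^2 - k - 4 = (k + 1)*(k^2 + 3*k - 4) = (k - 1)*(k + 1)*(k + 4)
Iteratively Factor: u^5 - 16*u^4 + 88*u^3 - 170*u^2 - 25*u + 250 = (u - 5)*(u^4 - 11*u^3 + 33*u^2 - 5*u - 50) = (u - 5)*(u + 1)*(u^3 - 12*u^2 + 45*u - 50) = (u - 5)*(u - 2)*(u + 1)*(u^2 - 10*u + 25) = (u - 5)^2*(u - 2)*(u + 1)*(u - 5)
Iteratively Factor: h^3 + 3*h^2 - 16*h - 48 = (h - 4)*(h^2 + 7*h + 12) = (h - 4)*(h + 4)*(h + 3)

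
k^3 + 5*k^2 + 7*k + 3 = (k + 1)^2*(k + 3)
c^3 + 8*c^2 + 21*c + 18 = (c + 2)*(c + 3)^2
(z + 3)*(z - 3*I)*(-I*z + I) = -I*z^3 - 3*z^2 - 2*I*z^2 - 6*z + 3*I*z + 9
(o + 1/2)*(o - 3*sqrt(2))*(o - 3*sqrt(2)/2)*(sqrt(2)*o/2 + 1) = sqrt(2)*o^4/2 - 7*o^3/2 + sqrt(2)*o^3/4 - 7*o^2/4 + 9*o + 9/2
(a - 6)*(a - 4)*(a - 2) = a^3 - 12*a^2 + 44*a - 48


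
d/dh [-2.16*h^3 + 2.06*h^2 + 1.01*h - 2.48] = -6.48*h^2 + 4.12*h + 1.01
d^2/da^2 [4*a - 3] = 0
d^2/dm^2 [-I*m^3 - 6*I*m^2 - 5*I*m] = 6*I*(-m - 2)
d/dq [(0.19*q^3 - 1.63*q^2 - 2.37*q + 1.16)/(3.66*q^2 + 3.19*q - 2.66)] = (0.6954*q^4 + 1.2122*q^3 + 1.9583*q^2 + 0.180400000000001*q + 2.6038)/(13.3956*q^4 + 23.3508*q^3 - 9.2951*q^2 - 16.9708*q + 7.0756)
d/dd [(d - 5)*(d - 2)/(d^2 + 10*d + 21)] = (17*d^2 + 22*d - 247)/(d^4 + 20*d^3 + 142*d^2 + 420*d + 441)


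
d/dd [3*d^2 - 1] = 6*d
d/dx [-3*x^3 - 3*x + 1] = -9*x^2 - 3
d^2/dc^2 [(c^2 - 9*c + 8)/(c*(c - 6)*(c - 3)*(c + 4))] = 6*(c^8 - 23*c^7 + 161*c^6 - 407*c^5 + 166*c^4 + 684*c^3 - 288*c^2 - 10368*c + 13824)/(c^3*(c^9 - 15*c^8 + 21*c^7 + 631*c^6 - 2538*c^5 - 7236*c^4 + 48600*c^3 - 7776*c^2 - 279936*c + 373248))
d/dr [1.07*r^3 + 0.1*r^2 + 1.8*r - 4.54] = 3.21*r^2 + 0.2*r + 1.8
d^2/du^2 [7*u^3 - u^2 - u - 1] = 42*u - 2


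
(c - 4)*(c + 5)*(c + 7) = c^3 + 8*c^2 - 13*c - 140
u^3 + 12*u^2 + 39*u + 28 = (u + 1)*(u + 4)*(u + 7)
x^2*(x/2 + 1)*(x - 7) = x^4/2 - 5*x^3/2 - 7*x^2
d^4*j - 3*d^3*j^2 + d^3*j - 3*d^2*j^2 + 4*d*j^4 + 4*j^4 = (d - 2*j)^2*(d + j)*(d*j + j)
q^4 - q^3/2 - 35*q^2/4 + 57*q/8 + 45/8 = (q - 5/2)*(q - 3/2)*(q + 1/2)*(q + 3)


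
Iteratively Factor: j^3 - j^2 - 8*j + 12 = (j + 3)*(j^2 - 4*j + 4) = (j - 2)*(j + 3)*(j - 2)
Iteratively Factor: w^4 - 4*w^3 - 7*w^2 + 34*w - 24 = (w - 2)*(w^3 - 2*w^2 - 11*w + 12) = (w - 4)*(w - 2)*(w^2 + 2*w - 3) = (w - 4)*(w - 2)*(w - 1)*(w + 3)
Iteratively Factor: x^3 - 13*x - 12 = (x - 4)*(x^2 + 4*x + 3) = (x - 4)*(x + 3)*(x + 1)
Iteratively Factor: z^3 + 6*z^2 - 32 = (z - 2)*(z^2 + 8*z + 16) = (z - 2)*(z + 4)*(z + 4)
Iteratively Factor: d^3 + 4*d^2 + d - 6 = (d + 3)*(d^2 + d - 2) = (d - 1)*(d + 3)*(d + 2)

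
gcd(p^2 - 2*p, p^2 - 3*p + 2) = p - 2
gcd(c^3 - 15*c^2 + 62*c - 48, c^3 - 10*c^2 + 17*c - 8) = c^2 - 9*c + 8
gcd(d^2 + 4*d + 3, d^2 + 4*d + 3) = d^2 + 4*d + 3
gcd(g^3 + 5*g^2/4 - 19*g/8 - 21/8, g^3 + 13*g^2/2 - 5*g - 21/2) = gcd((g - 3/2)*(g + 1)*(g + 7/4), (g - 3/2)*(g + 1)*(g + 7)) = g^2 - g/2 - 3/2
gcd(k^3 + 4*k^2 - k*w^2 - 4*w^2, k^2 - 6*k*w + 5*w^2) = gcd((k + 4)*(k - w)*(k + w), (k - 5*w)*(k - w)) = -k + w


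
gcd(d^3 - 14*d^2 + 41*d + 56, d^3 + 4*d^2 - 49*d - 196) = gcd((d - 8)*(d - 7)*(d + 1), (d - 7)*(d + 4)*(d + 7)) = d - 7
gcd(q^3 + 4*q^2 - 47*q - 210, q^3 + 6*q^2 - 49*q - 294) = q^2 - q - 42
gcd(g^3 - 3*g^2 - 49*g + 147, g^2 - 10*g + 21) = g^2 - 10*g + 21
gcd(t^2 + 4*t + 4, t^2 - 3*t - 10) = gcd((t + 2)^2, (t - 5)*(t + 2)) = t + 2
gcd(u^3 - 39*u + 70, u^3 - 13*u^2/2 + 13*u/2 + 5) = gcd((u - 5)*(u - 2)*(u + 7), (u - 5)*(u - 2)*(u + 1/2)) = u^2 - 7*u + 10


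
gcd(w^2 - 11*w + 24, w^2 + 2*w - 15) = w - 3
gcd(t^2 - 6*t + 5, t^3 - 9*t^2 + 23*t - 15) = t^2 - 6*t + 5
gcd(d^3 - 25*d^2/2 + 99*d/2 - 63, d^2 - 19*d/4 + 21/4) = d - 3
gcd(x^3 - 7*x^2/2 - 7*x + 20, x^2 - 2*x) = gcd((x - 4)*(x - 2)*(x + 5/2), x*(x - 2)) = x - 2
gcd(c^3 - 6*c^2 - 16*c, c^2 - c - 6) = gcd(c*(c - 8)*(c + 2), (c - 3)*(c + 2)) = c + 2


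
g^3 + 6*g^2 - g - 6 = (g - 1)*(g + 1)*(g + 6)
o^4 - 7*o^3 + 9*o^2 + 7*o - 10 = (o - 5)*(o - 2)*(o - 1)*(o + 1)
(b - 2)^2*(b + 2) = b^3 - 2*b^2 - 4*b + 8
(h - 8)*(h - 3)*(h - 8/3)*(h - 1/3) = h^4 - 14*h^3 + 521*h^2/9 - 736*h/9 + 64/3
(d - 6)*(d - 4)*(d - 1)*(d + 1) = d^4 - 10*d^3 + 23*d^2 + 10*d - 24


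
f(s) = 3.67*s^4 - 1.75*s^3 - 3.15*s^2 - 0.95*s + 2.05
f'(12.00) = 24534.49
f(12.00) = 72614.17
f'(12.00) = 24534.49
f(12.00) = 72614.17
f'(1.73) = 48.45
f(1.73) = 14.79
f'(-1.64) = -69.49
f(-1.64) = 29.40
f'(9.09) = 10533.98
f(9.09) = 23475.30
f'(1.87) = 64.91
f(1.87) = 22.69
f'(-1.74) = -83.22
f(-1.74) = 37.03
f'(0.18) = -2.17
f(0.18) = 1.77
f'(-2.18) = -164.25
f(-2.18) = 90.17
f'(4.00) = 829.37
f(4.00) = 775.37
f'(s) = 14.68*s^3 - 5.25*s^2 - 6.3*s - 0.95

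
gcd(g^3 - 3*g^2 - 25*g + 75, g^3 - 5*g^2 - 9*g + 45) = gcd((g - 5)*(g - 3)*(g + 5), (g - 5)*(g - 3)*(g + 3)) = g^2 - 8*g + 15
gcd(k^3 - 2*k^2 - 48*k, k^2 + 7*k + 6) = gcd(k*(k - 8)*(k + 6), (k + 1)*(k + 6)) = k + 6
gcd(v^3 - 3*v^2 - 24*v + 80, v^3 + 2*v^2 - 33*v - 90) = v + 5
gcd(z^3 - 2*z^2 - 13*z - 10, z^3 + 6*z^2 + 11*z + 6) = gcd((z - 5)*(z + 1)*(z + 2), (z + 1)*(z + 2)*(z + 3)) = z^2 + 3*z + 2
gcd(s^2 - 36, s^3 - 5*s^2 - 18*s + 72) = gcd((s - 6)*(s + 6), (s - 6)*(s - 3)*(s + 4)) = s - 6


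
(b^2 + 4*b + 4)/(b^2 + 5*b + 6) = (b + 2)/(b + 3)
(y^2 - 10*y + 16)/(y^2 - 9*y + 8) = (y - 2)/(y - 1)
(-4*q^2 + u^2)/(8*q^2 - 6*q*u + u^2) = (-2*q - u)/(4*q - u)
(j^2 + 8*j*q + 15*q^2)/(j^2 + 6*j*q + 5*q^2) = (j + 3*q)/(j + q)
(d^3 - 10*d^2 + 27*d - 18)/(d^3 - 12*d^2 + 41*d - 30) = (d - 3)/(d - 5)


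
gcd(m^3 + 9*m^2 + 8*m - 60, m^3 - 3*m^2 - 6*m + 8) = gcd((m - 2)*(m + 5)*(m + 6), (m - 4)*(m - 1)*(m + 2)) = 1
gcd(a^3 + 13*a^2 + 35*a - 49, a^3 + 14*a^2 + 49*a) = a^2 + 14*a + 49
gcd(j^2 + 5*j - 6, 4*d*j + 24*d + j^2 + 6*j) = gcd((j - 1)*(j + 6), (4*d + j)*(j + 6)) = j + 6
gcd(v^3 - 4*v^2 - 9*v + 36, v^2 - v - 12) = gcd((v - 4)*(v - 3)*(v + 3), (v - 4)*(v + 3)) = v^2 - v - 12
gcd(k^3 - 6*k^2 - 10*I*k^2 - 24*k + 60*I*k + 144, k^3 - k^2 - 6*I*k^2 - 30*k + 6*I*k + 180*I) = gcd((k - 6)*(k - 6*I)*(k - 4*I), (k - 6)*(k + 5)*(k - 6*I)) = k^2 + k*(-6 - 6*I) + 36*I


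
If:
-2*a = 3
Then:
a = -3/2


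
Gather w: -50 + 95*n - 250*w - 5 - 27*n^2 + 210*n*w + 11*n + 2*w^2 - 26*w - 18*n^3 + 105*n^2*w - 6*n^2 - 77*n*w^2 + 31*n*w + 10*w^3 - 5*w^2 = -18*n^3 - 33*n^2 + 106*n + 10*w^3 + w^2*(-77*n - 3) + w*(105*n^2 + 241*n - 276) - 55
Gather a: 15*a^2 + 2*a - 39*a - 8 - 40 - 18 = 15*a^2 - 37*a - 66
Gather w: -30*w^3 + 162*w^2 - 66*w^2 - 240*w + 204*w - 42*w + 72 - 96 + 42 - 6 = -30*w^3 + 96*w^2 - 78*w + 12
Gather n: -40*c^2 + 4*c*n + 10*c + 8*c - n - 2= -40*c^2 + 18*c + n*(4*c - 1) - 2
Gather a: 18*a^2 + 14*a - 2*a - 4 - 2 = 18*a^2 + 12*a - 6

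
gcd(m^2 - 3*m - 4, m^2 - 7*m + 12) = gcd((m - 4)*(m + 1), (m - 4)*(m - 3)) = m - 4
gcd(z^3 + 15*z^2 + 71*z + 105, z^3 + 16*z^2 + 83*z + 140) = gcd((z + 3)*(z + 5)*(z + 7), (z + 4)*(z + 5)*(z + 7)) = z^2 + 12*z + 35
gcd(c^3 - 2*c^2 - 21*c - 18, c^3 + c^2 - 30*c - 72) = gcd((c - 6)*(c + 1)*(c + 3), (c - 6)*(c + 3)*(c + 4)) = c^2 - 3*c - 18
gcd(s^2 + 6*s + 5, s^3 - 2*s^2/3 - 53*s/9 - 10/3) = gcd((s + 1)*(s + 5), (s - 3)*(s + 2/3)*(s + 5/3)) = 1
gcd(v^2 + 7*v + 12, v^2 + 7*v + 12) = v^2 + 7*v + 12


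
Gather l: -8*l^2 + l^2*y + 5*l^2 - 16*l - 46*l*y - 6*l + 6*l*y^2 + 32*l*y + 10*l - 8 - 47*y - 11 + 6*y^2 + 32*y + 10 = l^2*(y - 3) + l*(6*y^2 - 14*y - 12) + 6*y^2 - 15*y - 9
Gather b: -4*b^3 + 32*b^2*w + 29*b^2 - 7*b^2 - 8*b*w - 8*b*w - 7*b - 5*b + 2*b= -4*b^3 + b^2*(32*w + 22) + b*(-16*w - 10)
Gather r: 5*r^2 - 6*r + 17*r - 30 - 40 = 5*r^2 + 11*r - 70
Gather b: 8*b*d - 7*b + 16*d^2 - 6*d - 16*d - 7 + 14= b*(8*d - 7) + 16*d^2 - 22*d + 7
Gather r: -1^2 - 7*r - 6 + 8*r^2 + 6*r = 8*r^2 - r - 7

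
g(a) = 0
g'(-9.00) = 0.00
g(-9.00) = 0.00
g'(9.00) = 0.00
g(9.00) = 0.00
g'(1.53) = 0.00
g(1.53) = 0.00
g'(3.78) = 0.00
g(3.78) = 0.00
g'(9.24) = 0.00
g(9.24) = 0.00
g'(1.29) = 0.00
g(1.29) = 0.00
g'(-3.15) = 0.00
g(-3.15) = 0.00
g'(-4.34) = 0.00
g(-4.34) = 0.00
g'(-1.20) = 0.00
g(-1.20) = 0.00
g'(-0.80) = 0.00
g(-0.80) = 0.00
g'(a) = 0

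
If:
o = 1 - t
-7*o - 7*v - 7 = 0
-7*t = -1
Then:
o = 6/7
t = 1/7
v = -13/7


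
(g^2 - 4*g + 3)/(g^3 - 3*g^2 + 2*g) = (g - 3)/(g*(g - 2))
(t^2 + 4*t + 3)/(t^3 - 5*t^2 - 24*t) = (t + 1)/(t*(t - 8))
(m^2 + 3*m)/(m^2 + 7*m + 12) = m/(m + 4)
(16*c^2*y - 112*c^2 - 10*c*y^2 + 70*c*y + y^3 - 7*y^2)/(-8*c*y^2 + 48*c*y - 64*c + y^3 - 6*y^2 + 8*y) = (-2*c*y + 14*c + y^2 - 7*y)/(y^2 - 6*y + 8)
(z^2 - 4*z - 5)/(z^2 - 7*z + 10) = (z + 1)/(z - 2)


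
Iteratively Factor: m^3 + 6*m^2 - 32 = (m + 4)*(m^2 + 2*m - 8) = (m + 4)^2*(m - 2)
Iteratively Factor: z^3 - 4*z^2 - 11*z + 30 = (z - 5)*(z^2 + z - 6) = (z - 5)*(z + 3)*(z - 2)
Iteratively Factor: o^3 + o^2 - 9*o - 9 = (o + 1)*(o^2 - 9) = (o - 3)*(o + 1)*(o + 3)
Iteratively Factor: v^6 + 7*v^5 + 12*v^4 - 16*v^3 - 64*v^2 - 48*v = (v - 2)*(v^5 + 9*v^4 + 30*v^3 + 44*v^2 + 24*v) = v*(v - 2)*(v^4 + 9*v^3 + 30*v^2 + 44*v + 24) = v*(v - 2)*(v + 3)*(v^3 + 6*v^2 + 12*v + 8) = v*(v - 2)*(v + 2)*(v + 3)*(v^2 + 4*v + 4) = v*(v - 2)*(v + 2)^2*(v + 3)*(v + 2)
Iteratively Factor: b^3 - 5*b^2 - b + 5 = (b + 1)*(b^2 - 6*b + 5) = (b - 1)*(b + 1)*(b - 5)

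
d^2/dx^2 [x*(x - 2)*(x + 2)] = 6*x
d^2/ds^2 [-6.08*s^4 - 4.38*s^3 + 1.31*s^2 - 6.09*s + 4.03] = -72.96*s^2 - 26.28*s + 2.62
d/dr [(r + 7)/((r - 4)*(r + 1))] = (-r^2 - 14*r + 17)/(r^4 - 6*r^3 + r^2 + 24*r + 16)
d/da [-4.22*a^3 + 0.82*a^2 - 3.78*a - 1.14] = -12.66*a^2 + 1.64*a - 3.78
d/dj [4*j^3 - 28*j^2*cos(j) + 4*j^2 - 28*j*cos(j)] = 28*j^2*sin(j) + 12*j^2 + 28*j*sin(j) - 56*j*cos(j) + 8*j - 28*cos(j)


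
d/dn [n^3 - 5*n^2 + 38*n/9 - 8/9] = 3*n^2 - 10*n + 38/9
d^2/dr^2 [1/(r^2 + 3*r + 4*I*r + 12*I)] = 2*(-r^2 - 3*r - 4*I*r + (2*r + 3 + 4*I)^2 - 12*I)/(r^2 + 3*r + 4*I*r + 12*I)^3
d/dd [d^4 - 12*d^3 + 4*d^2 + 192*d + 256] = 4*d^3 - 36*d^2 + 8*d + 192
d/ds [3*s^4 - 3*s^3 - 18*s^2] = 3*s*(4*s^2 - 3*s - 12)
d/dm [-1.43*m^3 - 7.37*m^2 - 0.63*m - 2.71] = -4.29*m^2 - 14.74*m - 0.63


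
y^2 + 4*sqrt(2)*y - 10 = (y - sqrt(2))*(y + 5*sqrt(2))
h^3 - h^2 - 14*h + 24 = (h - 3)*(h - 2)*(h + 4)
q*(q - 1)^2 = q^3 - 2*q^2 + q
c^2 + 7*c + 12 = (c + 3)*(c + 4)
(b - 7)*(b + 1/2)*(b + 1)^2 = b^4 - 9*b^3/2 - 31*b^2/2 - 27*b/2 - 7/2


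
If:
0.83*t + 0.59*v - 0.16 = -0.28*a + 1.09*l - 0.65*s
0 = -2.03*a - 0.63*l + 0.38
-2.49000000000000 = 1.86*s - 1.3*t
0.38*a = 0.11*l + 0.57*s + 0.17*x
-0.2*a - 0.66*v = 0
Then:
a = 0.0916282469713384*x - 0.0933633390360879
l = 0.904012028957553 - 0.295246573574313*x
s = -0.180182707118802*x - 0.236700687752709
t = 1.57672055444612 - 0.257799873262286*x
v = 0.0282919209200266 - 0.0277661354458601*x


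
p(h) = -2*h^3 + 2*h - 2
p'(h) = 2 - 6*h^2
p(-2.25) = 16.28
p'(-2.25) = -28.38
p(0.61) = -1.23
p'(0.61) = -0.23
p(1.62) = -7.26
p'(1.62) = -13.75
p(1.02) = -2.08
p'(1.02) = -4.24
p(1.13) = -2.63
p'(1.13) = -5.66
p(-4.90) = 223.50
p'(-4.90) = -142.06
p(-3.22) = 58.33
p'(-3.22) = -60.21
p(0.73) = -1.32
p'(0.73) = -1.20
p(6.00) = -422.00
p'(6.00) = -214.00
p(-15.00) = 6718.00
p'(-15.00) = -1348.00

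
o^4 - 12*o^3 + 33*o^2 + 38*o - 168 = (o - 7)*(o - 4)*(o - 3)*(o + 2)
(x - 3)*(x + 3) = x^2 - 9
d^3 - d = d*(d - 1)*(d + 1)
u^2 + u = u*(u + 1)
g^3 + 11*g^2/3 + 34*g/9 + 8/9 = (g + 1/3)*(g + 4/3)*(g + 2)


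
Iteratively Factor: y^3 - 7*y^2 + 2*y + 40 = (y + 2)*(y^2 - 9*y + 20) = (y - 5)*(y + 2)*(y - 4)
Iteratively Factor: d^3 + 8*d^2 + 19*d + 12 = (d + 1)*(d^2 + 7*d + 12) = (d + 1)*(d + 3)*(d + 4)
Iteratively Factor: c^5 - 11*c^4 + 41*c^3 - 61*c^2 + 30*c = (c - 2)*(c^4 - 9*c^3 + 23*c^2 - 15*c) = c*(c - 2)*(c^3 - 9*c^2 + 23*c - 15) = c*(c - 3)*(c - 2)*(c^2 - 6*c + 5) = c*(c - 5)*(c - 3)*(c - 2)*(c - 1)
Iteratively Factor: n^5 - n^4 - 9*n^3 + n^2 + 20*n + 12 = (n + 1)*(n^4 - 2*n^3 - 7*n^2 + 8*n + 12) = (n - 2)*(n + 1)*(n^3 - 7*n - 6) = (n - 2)*(n + 1)*(n + 2)*(n^2 - 2*n - 3) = (n - 2)*(n + 1)^2*(n + 2)*(n - 3)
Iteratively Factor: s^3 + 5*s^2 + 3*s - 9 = (s + 3)*(s^2 + 2*s - 3) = (s - 1)*(s + 3)*(s + 3)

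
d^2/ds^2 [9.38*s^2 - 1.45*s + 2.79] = 18.7600000000000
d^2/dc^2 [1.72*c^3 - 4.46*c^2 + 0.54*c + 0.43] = 10.32*c - 8.92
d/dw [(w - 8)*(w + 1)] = 2*w - 7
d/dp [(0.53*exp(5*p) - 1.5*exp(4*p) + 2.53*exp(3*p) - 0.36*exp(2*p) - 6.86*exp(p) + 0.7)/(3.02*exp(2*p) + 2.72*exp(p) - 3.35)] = (4.8018*exp(6*p) - 3.2936*exp(5*p) - 13.4769*exp(4*p) + 33.8632*exp(3*p) - 5.6885*exp(2*p) - 1.816*exp(p) + 21.077)*exp(p)/(9.1204*exp(4*p) + 16.4288*exp(3*p) - 12.8356*exp(2*p) - 18.224*exp(p) + 11.2225)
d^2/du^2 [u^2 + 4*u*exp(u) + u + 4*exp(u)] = 4*u*exp(u) + 12*exp(u) + 2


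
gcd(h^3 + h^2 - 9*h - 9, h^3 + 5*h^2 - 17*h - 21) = h^2 - 2*h - 3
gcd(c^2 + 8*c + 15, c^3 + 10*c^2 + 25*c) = c + 5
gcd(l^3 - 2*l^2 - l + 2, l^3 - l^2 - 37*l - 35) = l + 1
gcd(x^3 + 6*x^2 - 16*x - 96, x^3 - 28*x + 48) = x^2 + 2*x - 24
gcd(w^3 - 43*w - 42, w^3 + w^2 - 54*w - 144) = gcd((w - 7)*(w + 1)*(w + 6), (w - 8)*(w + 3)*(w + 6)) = w + 6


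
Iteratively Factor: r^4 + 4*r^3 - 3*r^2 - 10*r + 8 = (r - 1)*(r^3 + 5*r^2 + 2*r - 8) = (r - 1)*(r + 4)*(r^2 + r - 2) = (r - 1)*(r + 2)*(r + 4)*(r - 1)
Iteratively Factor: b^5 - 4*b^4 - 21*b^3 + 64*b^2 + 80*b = (b)*(b^4 - 4*b^3 - 21*b^2 + 64*b + 80) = b*(b + 4)*(b^3 - 8*b^2 + 11*b + 20) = b*(b - 5)*(b + 4)*(b^2 - 3*b - 4) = b*(b - 5)*(b - 4)*(b + 4)*(b + 1)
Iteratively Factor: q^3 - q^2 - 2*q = (q + 1)*(q^2 - 2*q) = (q - 2)*(q + 1)*(q)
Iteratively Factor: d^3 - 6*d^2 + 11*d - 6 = (d - 2)*(d^2 - 4*d + 3) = (d - 3)*(d - 2)*(d - 1)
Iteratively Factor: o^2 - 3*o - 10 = (o - 5)*(o + 2)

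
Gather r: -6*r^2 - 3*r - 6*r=-6*r^2 - 9*r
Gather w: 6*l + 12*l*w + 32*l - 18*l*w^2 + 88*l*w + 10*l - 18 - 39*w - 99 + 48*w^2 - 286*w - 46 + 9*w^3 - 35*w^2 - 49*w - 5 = 48*l + 9*w^3 + w^2*(13 - 18*l) + w*(100*l - 374) - 168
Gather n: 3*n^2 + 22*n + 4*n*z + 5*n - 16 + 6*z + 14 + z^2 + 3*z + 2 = 3*n^2 + n*(4*z + 27) + z^2 + 9*z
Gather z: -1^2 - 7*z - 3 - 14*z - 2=-21*z - 6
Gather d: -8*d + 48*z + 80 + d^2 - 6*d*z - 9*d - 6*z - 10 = d^2 + d*(-6*z - 17) + 42*z + 70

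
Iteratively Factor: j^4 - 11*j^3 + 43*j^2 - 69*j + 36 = (j - 4)*(j^3 - 7*j^2 + 15*j - 9) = (j - 4)*(j - 3)*(j^2 - 4*j + 3) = (j - 4)*(j - 3)^2*(j - 1)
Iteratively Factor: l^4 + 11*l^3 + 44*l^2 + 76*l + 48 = (l + 4)*(l^3 + 7*l^2 + 16*l + 12) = (l + 2)*(l + 4)*(l^2 + 5*l + 6) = (l + 2)*(l + 3)*(l + 4)*(l + 2)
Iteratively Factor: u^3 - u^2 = (u)*(u^2 - u) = u*(u - 1)*(u)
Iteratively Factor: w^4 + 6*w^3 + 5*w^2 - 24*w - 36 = (w + 2)*(w^3 + 4*w^2 - 3*w - 18) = (w - 2)*(w + 2)*(w^2 + 6*w + 9) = (w - 2)*(w + 2)*(w + 3)*(w + 3)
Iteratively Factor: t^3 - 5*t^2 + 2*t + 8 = (t + 1)*(t^2 - 6*t + 8) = (t - 2)*(t + 1)*(t - 4)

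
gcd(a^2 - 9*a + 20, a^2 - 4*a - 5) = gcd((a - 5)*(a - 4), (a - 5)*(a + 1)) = a - 5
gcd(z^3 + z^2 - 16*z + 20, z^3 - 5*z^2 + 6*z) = z - 2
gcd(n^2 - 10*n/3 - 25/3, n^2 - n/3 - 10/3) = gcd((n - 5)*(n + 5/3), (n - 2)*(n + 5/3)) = n + 5/3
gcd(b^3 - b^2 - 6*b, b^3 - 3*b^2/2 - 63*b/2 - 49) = b + 2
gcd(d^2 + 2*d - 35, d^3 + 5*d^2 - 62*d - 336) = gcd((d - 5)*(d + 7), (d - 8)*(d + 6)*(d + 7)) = d + 7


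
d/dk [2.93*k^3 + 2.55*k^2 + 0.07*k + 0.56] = 8.79*k^2 + 5.1*k + 0.07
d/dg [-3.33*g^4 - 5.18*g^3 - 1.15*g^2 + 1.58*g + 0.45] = -13.32*g^3 - 15.54*g^2 - 2.3*g + 1.58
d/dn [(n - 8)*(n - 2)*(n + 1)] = 3*n^2 - 18*n + 6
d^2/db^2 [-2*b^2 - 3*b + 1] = -4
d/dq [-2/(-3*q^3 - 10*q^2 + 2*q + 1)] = 2*(-9*q^2 - 20*q + 2)/(3*q^3 + 10*q^2 - 2*q - 1)^2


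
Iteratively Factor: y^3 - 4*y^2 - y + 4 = (y + 1)*(y^2 - 5*y + 4) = (y - 4)*(y + 1)*(y - 1)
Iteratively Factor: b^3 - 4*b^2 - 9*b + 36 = (b - 3)*(b^2 - b - 12) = (b - 4)*(b - 3)*(b + 3)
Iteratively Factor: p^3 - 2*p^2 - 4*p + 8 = (p - 2)*(p^2 - 4) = (p - 2)*(p + 2)*(p - 2)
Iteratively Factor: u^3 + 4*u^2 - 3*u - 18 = (u + 3)*(u^2 + u - 6) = (u - 2)*(u + 3)*(u + 3)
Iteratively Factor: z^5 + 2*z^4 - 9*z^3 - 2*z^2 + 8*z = (z - 1)*(z^4 + 3*z^3 - 6*z^2 - 8*z) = (z - 1)*(z + 1)*(z^3 + 2*z^2 - 8*z) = (z - 2)*(z - 1)*(z + 1)*(z^2 + 4*z) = (z - 2)*(z - 1)*(z + 1)*(z + 4)*(z)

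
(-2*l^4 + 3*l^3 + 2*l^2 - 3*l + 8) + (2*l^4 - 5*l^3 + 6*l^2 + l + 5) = -2*l^3 + 8*l^2 - 2*l + 13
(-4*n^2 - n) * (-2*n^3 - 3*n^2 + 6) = 8*n^5 + 14*n^4 + 3*n^3 - 24*n^2 - 6*n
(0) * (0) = 0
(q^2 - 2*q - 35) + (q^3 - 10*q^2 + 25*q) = q^3 - 9*q^2 + 23*q - 35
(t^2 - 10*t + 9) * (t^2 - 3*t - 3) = t^4 - 13*t^3 + 36*t^2 + 3*t - 27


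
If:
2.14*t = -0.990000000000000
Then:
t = -0.46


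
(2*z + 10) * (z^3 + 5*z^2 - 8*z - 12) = 2*z^4 + 20*z^3 + 34*z^2 - 104*z - 120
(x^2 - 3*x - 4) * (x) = x^3 - 3*x^2 - 4*x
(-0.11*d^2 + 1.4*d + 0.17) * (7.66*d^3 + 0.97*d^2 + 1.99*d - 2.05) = -0.8426*d^5 + 10.6173*d^4 + 2.4413*d^3 + 3.1764*d^2 - 2.5317*d - 0.3485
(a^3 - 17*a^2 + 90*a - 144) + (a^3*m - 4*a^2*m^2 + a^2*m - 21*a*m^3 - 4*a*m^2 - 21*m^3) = a^3*m + a^3 - 4*a^2*m^2 + a^2*m - 17*a^2 - 21*a*m^3 - 4*a*m^2 + 90*a - 21*m^3 - 144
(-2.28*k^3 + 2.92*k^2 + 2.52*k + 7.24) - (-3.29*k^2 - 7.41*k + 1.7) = -2.28*k^3 + 6.21*k^2 + 9.93*k + 5.54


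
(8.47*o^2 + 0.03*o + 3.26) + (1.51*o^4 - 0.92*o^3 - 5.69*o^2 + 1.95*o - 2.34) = 1.51*o^4 - 0.92*o^3 + 2.78*o^2 + 1.98*o + 0.92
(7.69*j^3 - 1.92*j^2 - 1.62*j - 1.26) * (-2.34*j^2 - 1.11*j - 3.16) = -17.9946*j^5 - 4.0431*j^4 - 18.3784*j^3 + 10.8138*j^2 + 6.5178*j + 3.9816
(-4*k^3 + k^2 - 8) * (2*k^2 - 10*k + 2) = -8*k^5 + 42*k^4 - 18*k^3 - 14*k^2 + 80*k - 16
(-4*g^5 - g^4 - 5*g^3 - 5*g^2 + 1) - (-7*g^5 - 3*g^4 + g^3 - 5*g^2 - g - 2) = 3*g^5 + 2*g^4 - 6*g^3 + g + 3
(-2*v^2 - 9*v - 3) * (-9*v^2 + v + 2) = 18*v^4 + 79*v^3 + 14*v^2 - 21*v - 6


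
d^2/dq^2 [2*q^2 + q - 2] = 4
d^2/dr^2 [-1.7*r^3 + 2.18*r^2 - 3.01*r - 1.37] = 4.36 - 10.2*r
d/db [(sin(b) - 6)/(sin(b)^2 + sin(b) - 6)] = (12 - sin(b))*sin(b)*cos(b)/(sin(b)^2 + sin(b) - 6)^2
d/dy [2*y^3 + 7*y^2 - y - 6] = 6*y^2 + 14*y - 1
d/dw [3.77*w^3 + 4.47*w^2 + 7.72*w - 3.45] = 11.31*w^2 + 8.94*w + 7.72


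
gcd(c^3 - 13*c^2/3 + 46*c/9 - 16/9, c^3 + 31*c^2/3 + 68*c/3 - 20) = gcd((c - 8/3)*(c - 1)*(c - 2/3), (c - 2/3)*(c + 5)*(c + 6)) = c - 2/3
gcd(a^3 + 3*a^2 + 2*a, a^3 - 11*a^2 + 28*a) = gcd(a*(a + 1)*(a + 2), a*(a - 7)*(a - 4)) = a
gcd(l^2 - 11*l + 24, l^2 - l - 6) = l - 3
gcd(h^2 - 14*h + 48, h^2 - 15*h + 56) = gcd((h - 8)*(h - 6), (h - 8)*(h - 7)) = h - 8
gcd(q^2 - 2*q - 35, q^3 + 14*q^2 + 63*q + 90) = q + 5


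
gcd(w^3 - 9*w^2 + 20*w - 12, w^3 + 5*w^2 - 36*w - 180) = w - 6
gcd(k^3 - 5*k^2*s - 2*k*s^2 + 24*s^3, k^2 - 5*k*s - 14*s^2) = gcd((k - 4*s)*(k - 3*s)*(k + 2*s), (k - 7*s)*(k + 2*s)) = k + 2*s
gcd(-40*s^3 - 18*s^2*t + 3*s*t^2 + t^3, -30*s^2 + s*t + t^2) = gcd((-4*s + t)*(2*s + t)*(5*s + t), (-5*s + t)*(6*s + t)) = 1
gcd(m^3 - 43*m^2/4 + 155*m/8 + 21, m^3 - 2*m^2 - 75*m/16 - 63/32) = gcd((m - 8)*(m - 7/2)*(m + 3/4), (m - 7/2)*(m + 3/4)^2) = m^2 - 11*m/4 - 21/8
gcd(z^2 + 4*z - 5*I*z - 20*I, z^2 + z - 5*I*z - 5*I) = z - 5*I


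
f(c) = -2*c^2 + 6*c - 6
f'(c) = 6 - 4*c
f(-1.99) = -25.86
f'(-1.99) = 13.96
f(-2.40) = -31.92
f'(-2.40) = 15.60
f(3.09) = -6.56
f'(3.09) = -6.36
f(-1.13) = -15.33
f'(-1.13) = 10.52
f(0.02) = -5.88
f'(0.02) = 5.92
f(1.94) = -1.89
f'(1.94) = -1.76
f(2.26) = -2.66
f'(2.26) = -3.04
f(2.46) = -3.34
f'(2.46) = -3.84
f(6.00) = -42.00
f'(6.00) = -18.00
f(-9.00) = -222.00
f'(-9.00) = 42.00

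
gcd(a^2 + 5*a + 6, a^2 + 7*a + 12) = a + 3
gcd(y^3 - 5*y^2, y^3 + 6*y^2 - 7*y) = y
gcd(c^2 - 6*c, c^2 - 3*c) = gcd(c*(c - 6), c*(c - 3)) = c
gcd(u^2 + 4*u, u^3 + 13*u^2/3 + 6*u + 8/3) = 1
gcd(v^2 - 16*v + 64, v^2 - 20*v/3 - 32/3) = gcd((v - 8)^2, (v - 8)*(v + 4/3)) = v - 8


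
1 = 1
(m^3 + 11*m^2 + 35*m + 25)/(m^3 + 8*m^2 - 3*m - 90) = (m^2 + 6*m + 5)/(m^2 + 3*m - 18)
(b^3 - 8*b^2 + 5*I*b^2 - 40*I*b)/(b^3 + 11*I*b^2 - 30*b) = (b - 8)/(b + 6*I)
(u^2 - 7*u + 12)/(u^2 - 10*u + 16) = (u^2 - 7*u + 12)/(u^2 - 10*u + 16)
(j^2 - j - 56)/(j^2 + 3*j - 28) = (j - 8)/(j - 4)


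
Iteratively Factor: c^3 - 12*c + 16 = (c + 4)*(c^2 - 4*c + 4) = (c - 2)*(c + 4)*(c - 2)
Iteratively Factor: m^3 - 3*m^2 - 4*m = (m)*(m^2 - 3*m - 4) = m*(m + 1)*(m - 4)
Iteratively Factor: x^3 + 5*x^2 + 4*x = (x)*(x^2 + 5*x + 4) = x*(x + 4)*(x + 1)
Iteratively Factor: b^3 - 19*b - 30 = (b - 5)*(b^2 + 5*b + 6) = (b - 5)*(b + 3)*(b + 2)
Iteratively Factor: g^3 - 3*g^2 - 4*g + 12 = (g + 2)*(g^2 - 5*g + 6) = (g - 2)*(g + 2)*(g - 3)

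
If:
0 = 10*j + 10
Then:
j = -1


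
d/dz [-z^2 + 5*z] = 5 - 2*z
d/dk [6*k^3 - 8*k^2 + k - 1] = 18*k^2 - 16*k + 1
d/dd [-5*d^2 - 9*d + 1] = -10*d - 9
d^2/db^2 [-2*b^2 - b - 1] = -4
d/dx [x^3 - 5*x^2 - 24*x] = 3*x^2 - 10*x - 24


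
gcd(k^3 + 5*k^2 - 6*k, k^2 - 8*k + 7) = k - 1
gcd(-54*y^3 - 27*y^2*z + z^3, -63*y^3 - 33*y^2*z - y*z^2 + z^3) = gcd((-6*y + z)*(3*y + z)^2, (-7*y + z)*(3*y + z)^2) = 9*y^2 + 6*y*z + z^2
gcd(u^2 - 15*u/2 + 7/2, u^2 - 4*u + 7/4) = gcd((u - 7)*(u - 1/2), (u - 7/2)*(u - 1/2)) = u - 1/2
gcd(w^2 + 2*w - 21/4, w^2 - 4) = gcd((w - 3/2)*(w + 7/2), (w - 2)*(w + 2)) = 1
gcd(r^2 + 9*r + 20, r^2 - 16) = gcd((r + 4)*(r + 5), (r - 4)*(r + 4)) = r + 4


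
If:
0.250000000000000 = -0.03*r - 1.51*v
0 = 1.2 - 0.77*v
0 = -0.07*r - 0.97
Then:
No Solution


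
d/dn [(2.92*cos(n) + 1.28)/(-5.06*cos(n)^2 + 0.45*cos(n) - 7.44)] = (-14.7752*cos(n)^2 - 12.9536*cos(n) + 22.3008)*sin(n)/(25.6036*cos(n)^4 - 4.554*cos(n)^3 + 75.4953*cos(n)^2 - 6.696*cos(n) + 55.3536)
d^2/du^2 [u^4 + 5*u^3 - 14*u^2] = 12*u^2 + 30*u - 28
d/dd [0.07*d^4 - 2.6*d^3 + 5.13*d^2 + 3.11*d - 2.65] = 0.28*d^3 - 7.8*d^2 + 10.26*d + 3.11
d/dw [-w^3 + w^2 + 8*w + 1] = -3*w^2 + 2*w + 8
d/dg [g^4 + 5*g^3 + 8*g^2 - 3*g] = 4*g^3 + 15*g^2 + 16*g - 3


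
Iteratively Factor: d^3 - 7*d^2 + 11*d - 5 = (d - 1)*(d^2 - 6*d + 5) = (d - 1)^2*(d - 5)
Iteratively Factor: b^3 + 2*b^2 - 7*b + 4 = (b - 1)*(b^2 + 3*b - 4) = (b - 1)^2*(b + 4)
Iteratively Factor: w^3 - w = (w + 1)*(w^2 - w) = (w - 1)*(w + 1)*(w)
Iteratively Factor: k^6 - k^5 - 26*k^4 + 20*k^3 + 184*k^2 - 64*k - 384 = (k + 2)*(k^5 - 3*k^4 - 20*k^3 + 60*k^2 + 64*k - 192) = (k - 2)*(k + 2)*(k^4 - k^3 - 22*k^2 + 16*k + 96) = (k - 2)*(k + 2)^2*(k^3 - 3*k^2 - 16*k + 48) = (k - 3)*(k - 2)*(k + 2)^2*(k^2 - 16) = (k - 4)*(k - 3)*(k - 2)*(k + 2)^2*(k + 4)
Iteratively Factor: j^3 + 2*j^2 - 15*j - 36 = (j + 3)*(j^2 - j - 12) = (j - 4)*(j + 3)*(j + 3)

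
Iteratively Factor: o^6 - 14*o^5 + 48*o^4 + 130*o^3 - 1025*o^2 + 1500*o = (o)*(o^5 - 14*o^4 + 48*o^3 + 130*o^2 - 1025*o + 1500) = o*(o - 3)*(o^4 - 11*o^3 + 15*o^2 + 175*o - 500) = o*(o - 3)*(o + 4)*(o^3 - 15*o^2 + 75*o - 125) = o*(o - 5)*(o - 3)*(o + 4)*(o^2 - 10*o + 25) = o*(o - 5)^2*(o - 3)*(o + 4)*(o - 5)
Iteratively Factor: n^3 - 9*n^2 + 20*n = (n - 4)*(n^2 - 5*n) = (n - 5)*(n - 4)*(n)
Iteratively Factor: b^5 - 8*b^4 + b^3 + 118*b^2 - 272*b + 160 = (b - 2)*(b^4 - 6*b^3 - 11*b^2 + 96*b - 80) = (b - 4)*(b - 2)*(b^3 - 2*b^2 - 19*b + 20) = (b - 4)*(b - 2)*(b + 4)*(b^2 - 6*b + 5) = (b - 4)*(b - 2)*(b - 1)*(b + 4)*(b - 5)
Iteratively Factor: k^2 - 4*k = (k)*(k - 4)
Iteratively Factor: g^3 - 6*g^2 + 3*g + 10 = (g - 5)*(g^2 - g - 2) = (g - 5)*(g + 1)*(g - 2)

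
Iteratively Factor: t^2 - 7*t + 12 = (t - 4)*(t - 3)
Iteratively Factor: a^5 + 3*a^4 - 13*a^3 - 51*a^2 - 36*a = (a)*(a^4 + 3*a^3 - 13*a^2 - 51*a - 36) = a*(a - 4)*(a^3 + 7*a^2 + 15*a + 9) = a*(a - 4)*(a + 3)*(a^2 + 4*a + 3) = a*(a - 4)*(a + 3)^2*(a + 1)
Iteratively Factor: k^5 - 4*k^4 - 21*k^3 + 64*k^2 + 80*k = (k - 4)*(k^4 - 21*k^2 - 20*k) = (k - 5)*(k - 4)*(k^3 + 5*k^2 + 4*k) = (k - 5)*(k - 4)*(k + 4)*(k^2 + k) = (k - 5)*(k - 4)*(k + 1)*(k + 4)*(k)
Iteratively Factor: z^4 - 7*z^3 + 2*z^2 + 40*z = (z - 4)*(z^3 - 3*z^2 - 10*z) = (z - 4)*(z + 2)*(z^2 - 5*z) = z*(z - 4)*(z + 2)*(z - 5)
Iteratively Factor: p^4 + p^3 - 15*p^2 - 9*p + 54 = (p + 3)*(p^3 - 2*p^2 - 9*p + 18) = (p + 3)^2*(p^2 - 5*p + 6) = (p - 2)*(p + 3)^2*(p - 3)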